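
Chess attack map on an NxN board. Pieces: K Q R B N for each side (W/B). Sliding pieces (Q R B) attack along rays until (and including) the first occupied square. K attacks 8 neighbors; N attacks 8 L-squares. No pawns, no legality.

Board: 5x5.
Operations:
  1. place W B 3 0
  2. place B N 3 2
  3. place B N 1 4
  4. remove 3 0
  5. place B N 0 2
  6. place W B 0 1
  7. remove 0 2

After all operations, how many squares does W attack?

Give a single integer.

Op 1: place WB@(3,0)
Op 2: place BN@(3,2)
Op 3: place BN@(1,4)
Op 4: remove (3,0)
Op 5: place BN@(0,2)
Op 6: place WB@(0,1)
Op 7: remove (0,2)
Per-piece attacks for W:
  WB@(0,1): attacks (1,2) (2,3) (3,4) (1,0)
Union (4 distinct): (1,0) (1,2) (2,3) (3,4)

Answer: 4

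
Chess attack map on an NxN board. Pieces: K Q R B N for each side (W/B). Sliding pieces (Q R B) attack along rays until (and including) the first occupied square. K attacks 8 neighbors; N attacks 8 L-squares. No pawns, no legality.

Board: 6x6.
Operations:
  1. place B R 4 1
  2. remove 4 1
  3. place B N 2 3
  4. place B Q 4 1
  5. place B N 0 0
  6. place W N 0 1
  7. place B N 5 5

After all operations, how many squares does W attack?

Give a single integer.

Op 1: place BR@(4,1)
Op 2: remove (4,1)
Op 3: place BN@(2,3)
Op 4: place BQ@(4,1)
Op 5: place BN@(0,0)
Op 6: place WN@(0,1)
Op 7: place BN@(5,5)
Per-piece attacks for W:
  WN@(0,1): attacks (1,3) (2,2) (2,0)
Union (3 distinct): (1,3) (2,0) (2,2)

Answer: 3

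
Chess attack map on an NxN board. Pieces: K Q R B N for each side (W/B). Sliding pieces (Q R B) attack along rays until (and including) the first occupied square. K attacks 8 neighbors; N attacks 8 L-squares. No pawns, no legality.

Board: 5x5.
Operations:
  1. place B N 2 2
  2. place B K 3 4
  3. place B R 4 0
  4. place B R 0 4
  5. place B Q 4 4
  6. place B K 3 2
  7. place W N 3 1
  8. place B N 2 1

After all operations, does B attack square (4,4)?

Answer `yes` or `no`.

Answer: yes

Derivation:
Op 1: place BN@(2,2)
Op 2: place BK@(3,4)
Op 3: place BR@(4,0)
Op 4: place BR@(0,4)
Op 5: place BQ@(4,4)
Op 6: place BK@(3,2)
Op 7: place WN@(3,1)
Op 8: place BN@(2,1)
Per-piece attacks for B:
  BR@(0,4): attacks (0,3) (0,2) (0,1) (0,0) (1,4) (2,4) (3,4) [ray(1,0) blocked at (3,4)]
  BN@(2,1): attacks (3,3) (4,2) (1,3) (0,2) (4,0) (0,0)
  BN@(2,2): attacks (3,4) (4,3) (1,4) (0,3) (3,0) (4,1) (1,0) (0,1)
  BK@(3,2): attacks (3,3) (3,1) (4,2) (2,2) (4,3) (4,1) (2,3) (2,1)
  BK@(3,4): attacks (3,3) (4,4) (2,4) (4,3) (2,3)
  BR@(4,0): attacks (4,1) (4,2) (4,3) (4,4) (3,0) (2,0) (1,0) (0,0) [ray(0,1) blocked at (4,4)]
  BQ@(4,4): attacks (4,3) (4,2) (4,1) (4,0) (3,4) (3,3) (2,2) [ray(0,-1) blocked at (4,0); ray(-1,0) blocked at (3,4); ray(-1,-1) blocked at (2,2)]
B attacks (4,4): yes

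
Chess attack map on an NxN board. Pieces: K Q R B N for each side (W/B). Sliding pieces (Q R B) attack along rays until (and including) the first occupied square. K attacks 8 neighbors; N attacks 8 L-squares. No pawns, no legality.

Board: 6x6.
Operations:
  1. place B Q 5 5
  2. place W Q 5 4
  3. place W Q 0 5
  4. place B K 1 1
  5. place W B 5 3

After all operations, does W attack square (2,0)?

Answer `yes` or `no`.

Answer: yes

Derivation:
Op 1: place BQ@(5,5)
Op 2: place WQ@(5,4)
Op 3: place WQ@(0,5)
Op 4: place BK@(1,1)
Op 5: place WB@(5,3)
Per-piece attacks for W:
  WQ@(0,5): attacks (0,4) (0,3) (0,2) (0,1) (0,0) (1,5) (2,5) (3,5) (4,5) (5,5) (1,4) (2,3) (3,2) (4,1) (5,0) [ray(1,0) blocked at (5,5)]
  WB@(5,3): attacks (4,4) (3,5) (4,2) (3,1) (2,0)
  WQ@(5,4): attacks (5,5) (5,3) (4,4) (3,4) (2,4) (1,4) (0,4) (4,5) (4,3) (3,2) (2,1) (1,0) [ray(0,1) blocked at (5,5); ray(0,-1) blocked at (5,3)]
W attacks (2,0): yes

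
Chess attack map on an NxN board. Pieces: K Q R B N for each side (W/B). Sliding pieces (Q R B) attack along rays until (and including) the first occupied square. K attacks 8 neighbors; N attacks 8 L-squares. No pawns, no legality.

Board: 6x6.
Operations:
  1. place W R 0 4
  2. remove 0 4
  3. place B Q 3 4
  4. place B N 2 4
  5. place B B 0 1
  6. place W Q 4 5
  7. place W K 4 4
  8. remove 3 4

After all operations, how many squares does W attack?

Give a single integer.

Op 1: place WR@(0,4)
Op 2: remove (0,4)
Op 3: place BQ@(3,4)
Op 4: place BN@(2,4)
Op 5: place BB@(0,1)
Op 6: place WQ@(4,5)
Op 7: place WK@(4,4)
Op 8: remove (3,4)
Per-piece attacks for W:
  WK@(4,4): attacks (4,5) (4,3) (5,4) (3,4) (5,5) (5,3) (3,5) (3,3)
  WQ@(4,5): attacks (4,4) (5,5) (3,5) (2,5) (1,5) (0,5) (5,4) (3,4) (2,3) (1,2) (0,1) [ray(0,-1) blocked at (4,4); ray(-1,-1) blocked at (0,1)]
Union (15 distinct): (0,1) (0,5) (1,2) (1,5) (2,3) (2,5) (3,3) (3,4) (3,5) (4,3) (4,4) (4,5) (5,3) (5,4) (5,5)

Answer: 15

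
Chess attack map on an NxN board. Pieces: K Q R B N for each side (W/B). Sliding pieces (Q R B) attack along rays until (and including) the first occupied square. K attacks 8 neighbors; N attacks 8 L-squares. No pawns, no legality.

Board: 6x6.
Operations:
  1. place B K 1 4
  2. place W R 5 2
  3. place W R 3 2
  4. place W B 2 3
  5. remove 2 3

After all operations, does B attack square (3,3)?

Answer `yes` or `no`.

Answer: no

Derivation:
Op 1: place BK@(1,4)
Op 2: place WR@(5,2)
Op 3: place WR@(3,2)
Op 4: place WB@(2,3)
Op 5: remove (2,3)
Per-piece attacks for B:
  BK@(1,4): attacks (1,5) (1,3) (2,4) (0,4) (2,5) (2,3) (0,5) (0,3)
B attacks (3,3): no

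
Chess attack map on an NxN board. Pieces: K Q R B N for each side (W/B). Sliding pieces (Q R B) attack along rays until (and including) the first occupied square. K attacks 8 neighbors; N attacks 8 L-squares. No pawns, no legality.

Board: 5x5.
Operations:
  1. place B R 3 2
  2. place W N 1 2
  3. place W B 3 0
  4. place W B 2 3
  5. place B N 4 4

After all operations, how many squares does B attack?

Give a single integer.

Op 1: place BR@(3,2)
Op 2: place WN@(1,2)
Op 3: place WB@(3,0)
Op 4: place WB@(2,3)
Op 5: place BN@(4,4)
Per-piece attacks for B:
  BR@(3,2): attacks (3,3) (3,4) (3,1) (3,0) (4,2) (2,2) (1,2) [ray(0,-1) blocked at (3,0); ray(-1,0) blocked at (1,2)]
  BN@(4,4): attacks (3,2) (2,3)
Union (9 distinct): (1,2) (2,2) (2,3) (3,0) (3,1) (3,2) (3,3) (3,4) (4,2)

Answer: 9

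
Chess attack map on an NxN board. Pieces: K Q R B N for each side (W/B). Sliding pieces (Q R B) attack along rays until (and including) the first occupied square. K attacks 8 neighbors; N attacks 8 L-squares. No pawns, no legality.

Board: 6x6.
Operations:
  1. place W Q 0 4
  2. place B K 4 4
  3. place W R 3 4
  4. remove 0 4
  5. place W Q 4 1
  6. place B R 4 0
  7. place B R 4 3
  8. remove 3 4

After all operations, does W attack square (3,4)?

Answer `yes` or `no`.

Answer: no

Derivation:
Op 1: place WQ@(0,4)
Op 2: place BK@(4,4)
Op 3: place WR@(3,4)
Op 4: remove (0,4)
Op 5: place WQ@(4,1)
Op 6: place BR@(4,0)
Op 7: place BR@(4,3)
Op 8: remove (3,4)
Per-piece attacks for W:
  WQ@(4,1): attacks (4,2) (4,3) (4,0) (5,1) (3,1) (2,1) (1,1) (0,1) (5,2) (5,0) (3,2) (2,3) (1,4) (0,5) (3,0) [ray(0,1) blocked at (4,3); ray(0,-1) blocked at (4,0)]
W attacks (3,4): no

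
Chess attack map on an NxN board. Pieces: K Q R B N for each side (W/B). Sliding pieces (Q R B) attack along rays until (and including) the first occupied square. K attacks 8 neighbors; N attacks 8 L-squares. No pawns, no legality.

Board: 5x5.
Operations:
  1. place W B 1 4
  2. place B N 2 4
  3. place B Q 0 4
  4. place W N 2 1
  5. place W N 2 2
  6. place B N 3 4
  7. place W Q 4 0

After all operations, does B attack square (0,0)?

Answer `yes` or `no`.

Op 1: place WB@(1,4)
Op 2: place BN@(2,4)
Op 3: place BQ@(0,4)
Op 4: place WN@(2,1)
Op 5: place WN@(2,2)
Op 6: place BN@(3,4)
Op 7: place WQ@(4,0)
Per-piece attacks for B:
  BQ@(0,4): attacks (0,3) (0,2) (0,1) (0,0) (1,4) (1,3) (2,2) [ray(1,0) blocked at (1,4); ray(1,-1) blocked at (2,2)]
  BN@(2,4): attacks (3,2) (4,3) (1,2) (0,3)
  BN@(3,4): attacks (4,2) (2,2) (1,3)
B attacks (0,0): yes

Answer: yes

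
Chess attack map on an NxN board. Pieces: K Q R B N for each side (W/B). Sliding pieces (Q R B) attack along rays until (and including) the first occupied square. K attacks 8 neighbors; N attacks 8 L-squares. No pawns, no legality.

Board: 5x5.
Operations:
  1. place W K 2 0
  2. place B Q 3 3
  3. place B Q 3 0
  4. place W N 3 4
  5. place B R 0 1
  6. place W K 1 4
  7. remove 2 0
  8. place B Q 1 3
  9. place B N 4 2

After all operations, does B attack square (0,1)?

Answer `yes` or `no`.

Answer: no

Derivation:
Op 1: place WK@(2,0)
Op 2: place BQ@(3,3)
Op 3: place BQ@(3,0)
Op 4: place WN@(3,4)
Op 5: place BR@(0,1)
Op 6: place WK@(1,4)
Op 7: remove (2,0)
Op 8: place BQ@(1,3)
Op 9: place BN@(4,2)
Per-piece attacks for B:
  BR@(0,1): attacks (0,2) (0,3) (0,4) (0,0) (1,1) (2,1) (3,1) (4,1)
  BQ@(1,3): attacks (1,4) (1,2) (1,1) (1,0) (2,3) (3,3) (0,3) (2,4) (2,2) (3,1) (4,0) (0,4) (0,2) [ray(0,1) blocked at (1,4); ray(1,0) blocked at (3,3)]
  BQ@(3,0): attacks (3,1) (3,2) (3,3) (4,0) (2,0) (1,0) (0,0) (4,1) (2,1) (1,2) (0,3) [ray(0,1) blocked at (3,3)]
  BQ@(3,3): attacks (3,4) (3,2) (3,1) (3,0) (4,3) (2,3) (1,3) (4,4) (4,2) (2,4) (2,2) (1,1) (0,0) [ray(0,1) blocked at (3,4); ray(0,-1) blocked at (3,0); ray(-1,0) blocked at (1,3); ray(1,-1) blocked at (4,2)]
  BN@(4,2): attacks (3,4) (2,3) (3,0) (2,1)
B attacks (0,1): no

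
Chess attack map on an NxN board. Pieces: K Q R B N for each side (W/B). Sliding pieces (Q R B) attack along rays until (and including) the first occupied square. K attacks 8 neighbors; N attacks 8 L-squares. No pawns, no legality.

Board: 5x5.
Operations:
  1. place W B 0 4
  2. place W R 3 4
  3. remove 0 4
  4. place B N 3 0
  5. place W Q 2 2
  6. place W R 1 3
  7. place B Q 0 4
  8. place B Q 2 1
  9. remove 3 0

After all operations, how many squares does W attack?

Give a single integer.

Answer: 20

Derivation:
Op 1: place WB@(0,4)
Op 2: place WR@(3,4)
Op 3: remove (0,4)
Op 4: place BN@(3,0)
Op 5: place WQ@(2,2)
Op 6: place WR@(1,3)
Op 7: place BQ@(0,4)
Op 8: place BQ@(2,1)
Op 9: remove (3,0)
Per-piece attacks for W:
  WR@(1,3): attacks (1,4) (1,2) (1,1) (1,0) (2,3) (3,3) (4,3) (0,3)
  WQ@(2,2): attacks (2,3) (2,4) (2,1) (3,2) (4,2) (1,2) (0,2) (3,3) (4,4) (3,1) (4,0) (1,3) (1,1) (0,0) [ray(0,-1) blocked at (2,1); ray(-1,1) blocked at (1,3)]
  WR@(3,4): attacks (3,3) (3,2) (3,1) (3,0) (4,4) (2,4) (1,4) (0,4) [ray(-1,0) blocked at (0,4)]
Union (20 distinct): (0,0) (0,2) (0,3) (0,4) (1,0) (1,1) (1,2) (1,3) (1,4) (2,1) (2,3) (2,4) (3,0) (3,1) (3,2) (3,3) (4,0) (4,2) (4,3) (4,4)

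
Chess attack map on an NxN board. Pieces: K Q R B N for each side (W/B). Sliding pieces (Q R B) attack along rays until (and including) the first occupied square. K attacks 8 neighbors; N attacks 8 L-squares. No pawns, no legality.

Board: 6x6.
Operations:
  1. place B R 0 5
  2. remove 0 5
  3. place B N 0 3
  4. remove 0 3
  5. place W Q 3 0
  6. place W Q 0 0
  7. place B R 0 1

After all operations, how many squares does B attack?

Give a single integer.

Op 1: place BR@(0,5)
Op 2: remove (0,5)
Op 3: place BN@(0,3)
Op 4: remove (0,3)
Op 5: place WQ@(3,0)
Op 6: place WQ@(0,0)
Op 7: place BR@(0,1)
Per-piece attacks for B:
  BR@(0,1): attacks (0,2) (0,3) (0,4) (0,5) (0,0) (1,1) (2,1) (3,1) (4,1) (5,1) [ray(0,-1) blocked at (0,0)]
Union (10 distinct): (0,0) (0,2) (0,3) (0,4) (0,5) (1,1) (2,1) (3,1) (4,1) (5,1)

Answer: 10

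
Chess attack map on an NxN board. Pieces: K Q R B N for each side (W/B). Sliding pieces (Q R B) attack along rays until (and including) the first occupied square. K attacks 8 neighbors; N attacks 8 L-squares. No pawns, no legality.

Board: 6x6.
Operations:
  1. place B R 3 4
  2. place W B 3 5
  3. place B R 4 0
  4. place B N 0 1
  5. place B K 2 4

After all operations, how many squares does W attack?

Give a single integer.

Answer: 3

Derivation:
Op 1: place BR@(3,4)
Op 2: place WB@(3,5)
Op 3: place BR@(4,0)
Op 4: place BN@(0,1)
Op 5: place BK@(2,4)
Per-piece attacks for W:
  WB@(3,5): attacks (4,4) (5,3) (2,4) [ray(-1,-1) blocked at (2,4)]
Union (3 distinct): (2,4) (4,4) (5,3)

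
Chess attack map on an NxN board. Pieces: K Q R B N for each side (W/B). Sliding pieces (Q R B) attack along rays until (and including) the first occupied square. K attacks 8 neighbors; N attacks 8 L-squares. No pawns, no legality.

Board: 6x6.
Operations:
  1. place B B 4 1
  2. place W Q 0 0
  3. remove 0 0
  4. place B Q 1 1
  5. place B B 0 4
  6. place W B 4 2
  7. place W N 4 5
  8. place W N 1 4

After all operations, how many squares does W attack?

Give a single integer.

Op 1: place BB@(4,1)
Op 2: place WQ@(0,0)
Op 3: remove (0,0)
Op 4: place BQ@(1,1)
Op 5: place BB@(0,4)
Op 6: place WB@(4,2)
Op 7: place WN@(4,5)
Op 8: place WN@(1,4)
Per-piece attacks for W:
  WN@(1,4): attacks (3,5) (2,2) (3,3) (0,2)
  WB@(4,2): attacks (5,3) (5,1) (3,3) (2,4) (1,5) (3,1) (2,0)
  WN@(4,5): attacks (5,3) (3,3) (2,4)
Union (10 distinct): (0,2) (1,5) (2,0) (2,2) (2,4) (3,1) (3,3) (3,5) (5,1) (5,3)

Answer: 10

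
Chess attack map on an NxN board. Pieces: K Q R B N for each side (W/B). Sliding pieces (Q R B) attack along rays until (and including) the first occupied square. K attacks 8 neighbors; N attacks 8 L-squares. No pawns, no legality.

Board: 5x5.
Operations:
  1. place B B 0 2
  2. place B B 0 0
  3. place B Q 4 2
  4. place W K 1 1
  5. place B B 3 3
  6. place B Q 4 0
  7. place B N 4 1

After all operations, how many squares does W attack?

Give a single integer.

Answer: 8

Derivation:
Op 1: place BB@(0,2)
Op 2: place BB@(0,0)
Op 3: place BQ@(4,2)
Op 4: place WK@(1,1)
Op 5: place BB@(3,3)
Op 6: place BQ@(4,0)
Op 7: place BN@(4,1)
Per-piece attacks for W:
  WK@(1,1): attacks (1,2) (1,0) (2,1) (0,1) (2,2) (2,0) (0,2) (0,0)
Union (8 distinct): (0,0) (0,1) (0,2) (1,0) (1,2) (2,0) (2,1) (2,2)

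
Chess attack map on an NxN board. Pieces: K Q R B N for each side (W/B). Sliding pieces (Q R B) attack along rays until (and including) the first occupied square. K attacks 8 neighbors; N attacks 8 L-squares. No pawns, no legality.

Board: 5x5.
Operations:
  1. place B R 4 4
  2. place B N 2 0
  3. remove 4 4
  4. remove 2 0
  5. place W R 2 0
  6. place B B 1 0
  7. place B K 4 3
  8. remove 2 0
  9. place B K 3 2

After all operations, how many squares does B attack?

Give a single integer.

Answer: 12

Derivation:
Op 1: place BR@(4,4)
Op 2: place BN@(2,0)
Op 3: remove (4,4)
Op 4: remove (2,0)
Op 5: place WR@(2,0)
Op 6: place BB@(1,0)
Op 7: place BK@(4,3)
Op 8: remove (2,0)
Op 9: place BK@(3,2)
Per-piece attacks for B:
  BB@(1,0): attacks (2,1) (3,2) (0,1) [ray(1,1) blocked at (3,2)]
  BK@(3,2): attacks (3,3) (3,1) (4,2) (2,2) (4,3) (4,1) (2,3) (2,1)
  BK@(4,3): attacks (4,4) (4,2) (3,3) (3,4) (3,2)
Union (12 distinct): (0,1) (2,1) (2,2) (2,3) (3,1) (3,2) (3,3) (3,4) (4,1) (4,2) (4,3) (4,4)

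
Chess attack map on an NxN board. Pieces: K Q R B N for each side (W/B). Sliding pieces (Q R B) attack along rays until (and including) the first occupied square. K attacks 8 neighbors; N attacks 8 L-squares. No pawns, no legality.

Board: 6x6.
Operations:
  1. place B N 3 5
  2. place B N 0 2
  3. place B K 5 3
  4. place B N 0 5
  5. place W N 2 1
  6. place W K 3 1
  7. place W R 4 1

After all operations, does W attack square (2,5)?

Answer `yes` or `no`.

Answer: no

Derivation:
Op 1: place BN@(3,5)
Op 2: place BN@(0,2)
Op 3: place BK@(5,3)
Op 4: place BN@(0,5)
Op 5: place WN@(2,1)
Op 6: place WK@(3,1)
Op 7: place WR@(4,1)
Per-piece attacks for W:
  WN@(2,1): attacks (3,3) (4,2) (1,3) (0,2) (4,0) (0,0)
  WK@(3,1): attacks (3,2) (3,0) (4,1) (2,1) (4,2) (4,0) (2,2) (2,0)
  WR@(4,1): attacks (4,2) (4,3) (4,4) (4,5) (4,0) (5,1) (3,1) [ray(-1,0) blocked at (3,1)]
W attacks (2,5): no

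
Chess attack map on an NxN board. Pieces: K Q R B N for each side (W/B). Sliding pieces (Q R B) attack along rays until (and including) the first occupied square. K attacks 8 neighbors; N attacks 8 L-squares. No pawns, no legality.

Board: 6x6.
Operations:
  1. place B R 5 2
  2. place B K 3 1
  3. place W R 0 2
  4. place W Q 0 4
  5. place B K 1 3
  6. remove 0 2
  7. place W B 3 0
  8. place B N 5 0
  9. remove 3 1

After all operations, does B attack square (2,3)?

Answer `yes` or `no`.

Op 1: place BR@(5,2)
Op 2: place BK@(3,1)
Op 3: place WR@(0,2)
Op 4: place WQ@(0,4)
Op 5: place BK@(1,3)
Op 6: remove (0,2)
Op 7: place WB@(3,0)
Op 8: place BN@(5,0)
Op 9: remove (3,1)
Per-piece attacks for B:
  BK@(1,3): attacks (1,4) (1,2) (2,3) (0,3) (2,4) (2,2) (0,4) (0,2)
  BN@(5,0): attacks (4,2) (3,1)
  BR@(5,2): attacks (5,3) (5,4) (5,5) (5,1) (5,0) (4,2) (3,2) (2,2) (1,2) (0,2) [ray(0,-1) blocked at (5,0)]
B attacks (2,3): yes

Answer: yes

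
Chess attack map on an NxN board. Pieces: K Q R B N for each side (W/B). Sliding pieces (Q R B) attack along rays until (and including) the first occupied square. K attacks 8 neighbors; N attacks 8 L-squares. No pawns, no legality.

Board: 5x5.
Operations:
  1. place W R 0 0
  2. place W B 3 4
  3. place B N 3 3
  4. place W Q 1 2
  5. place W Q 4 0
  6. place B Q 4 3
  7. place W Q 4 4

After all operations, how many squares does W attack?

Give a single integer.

Op 1: place WR@(0,0)
Op 2: place WB@(3,4)
Op 3: place BN@(3,3)
Op 4: place WQ@(1,2)
Op 5: place WQ@(4,0)
Op 6: place BQ@(4,3)
Op 7: place WQ@(4,4)
Per-piece attacks for W:
  WR@(0,0): attacks (0,1) (0,2) (0,3) (0,4) (1,0) (2,0) (3,0) (4,0) [ray(1,0) blocked at (4,0)]
  WQ@(1,2): attacks (1,3) (1,4) (1,1) (1,0) (2,2) (3,2) (4,2) (0,2) (2,3) (3,4) (2,1) (3,0) (0,3) (0,1) [ray(1,1) blocked at (3,4)]
  WB@(3,4): attacks (4,3) (2,3) (1,2) [ray(1,-1) blocked at (4,3); ray(-1,-1) blocked at (1,2)]
  WQ@(4,0): attacks (4,1) (4,2) (4,3) (3,0) (2,0) (1,0) (0,0) (3,1) (2,2) (1,3) (0,4) [ray(0,1) blocked at (4,3); ray(-1,0) blocked at (0,0)]
  WQ@(4,4): attacks (4,3) (3,4) (3,3) [ray(0,-1) blocked at (4,3); ray(-1,0) blocked at (3,4); ray(-1,-1) blocked at (3,3)]
Union (23 distinct): (0,0) (0,1) (0,2) (0,3) (0,4) (1,0) (1,1) (1,2) (1,3) (1,4) (2,0) (2,1) (2,2) (2,3) (3,0) (3,1) (3,2) (3,3) (3,4) (4,0) (4,1) (4,2) (4,3)

Answer: 23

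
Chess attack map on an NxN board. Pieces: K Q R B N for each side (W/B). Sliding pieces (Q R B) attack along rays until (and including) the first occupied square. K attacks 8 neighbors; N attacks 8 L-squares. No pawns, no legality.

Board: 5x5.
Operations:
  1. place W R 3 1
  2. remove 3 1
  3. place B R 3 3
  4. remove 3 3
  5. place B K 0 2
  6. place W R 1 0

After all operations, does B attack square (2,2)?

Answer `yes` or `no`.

Op 1: place WR@(3,1)
Op 2: remove (3,1)
Op 3: place BR@(3,3)
Op 4: remove (3,3)
Op 5: place BK@(0,2)
Op 6: place WR@(1,0)
Per-piece attacks for B:
  BK@(0,2): attacks (0,3) (0,1) (1,2) (1,3) (1,1)
B attacks (2,2): no

Answer: no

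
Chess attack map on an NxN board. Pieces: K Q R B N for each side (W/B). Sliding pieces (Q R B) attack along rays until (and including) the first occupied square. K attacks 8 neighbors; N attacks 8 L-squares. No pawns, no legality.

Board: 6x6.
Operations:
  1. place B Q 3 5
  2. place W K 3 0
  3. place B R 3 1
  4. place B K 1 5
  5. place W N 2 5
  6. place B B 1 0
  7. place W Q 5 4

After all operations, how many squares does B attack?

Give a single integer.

Op 1: place BQ@(3,5)
Op 2: place WK@(3,0)
Op 3: place BR@(3,1)
Op 4: place BK@(1,5)
Op 5: place WN@(2,5)
Op 6: place BB@(1,0)
Op 7: place WQ@(5,4)
Per-piece attacks for B:
  BB@(1,0): attacks (2,1) (3,2) (4,3) (5,4) (0,1) [ray(1,1) blocked at (5,4)]
  BK@(1,5): attacks (1,4) (2,5) (0,5) (2,4) (0,4)
  BR@(3,1): attacks (3,2) (3,3) (3,4) (3,5) (3,0) (4,1) (5,1) (2,1) (1,1) (0,1) [ray(0,1) blocked at (3,5); ray(0,-1) blocked at (3,0)]
  BQ@(3,5): attacks (3,4) (3,3) (3,2) (3,1) (4,5) (5,5) (2,5) (4,4) (5,3) (2,4) (1,3) (0,2) [ray(0,-1) blocked at (3,1); ray(-1,0) blocked at (2,5)]
Union (24 distinct): (0,1) (0,2) (0,4) (0,5) (1,1) (1,3) (1,4) (2,1) (2,4) (2,5) (3,0) (3,1) (3,2) (3,3) (3,4) (3,5) (4,1) (4,3) (4,4) (4,5) (5,1) (5,3) (5,4) (5,5)

Answer: 24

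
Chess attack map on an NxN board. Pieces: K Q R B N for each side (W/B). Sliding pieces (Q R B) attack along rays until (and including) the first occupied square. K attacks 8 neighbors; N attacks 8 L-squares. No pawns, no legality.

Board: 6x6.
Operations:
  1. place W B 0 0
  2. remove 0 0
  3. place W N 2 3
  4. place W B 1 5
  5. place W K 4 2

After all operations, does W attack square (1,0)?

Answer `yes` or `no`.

Op 1: place WB@(0,0)
Op 2: remove (0,0)
Op 3: place WN@(2,3)
Op 4: place WB@(1,5)
Op 5: place WK@(4,2)
Per-piece attacks for W:
  WB@(1,5): attacks (2,4) (3,3) (4,2) (0,4) [ray(1,-1) blocked at (4,2)]
  WN@(2,3): attacks (3,5) (4,4) (1,5) (0,4) (3,1) (4,2) (1,1) (0,2)
  WK@(4,2): attacks (4,3) (4,1) (5,2) (3,2) (5,3) (5,1) (3,3) (3,1)
W attacks (1,0): no

Answer: no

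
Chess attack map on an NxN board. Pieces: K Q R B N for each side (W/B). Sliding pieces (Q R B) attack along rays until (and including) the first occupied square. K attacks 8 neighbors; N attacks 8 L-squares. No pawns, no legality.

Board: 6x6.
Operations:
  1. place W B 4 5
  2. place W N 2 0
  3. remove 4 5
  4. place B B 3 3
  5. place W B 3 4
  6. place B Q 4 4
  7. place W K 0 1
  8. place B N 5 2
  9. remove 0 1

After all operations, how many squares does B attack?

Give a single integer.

Op 1: place WB@(4,5)
Op 2: place WN@(2,0)
Op 3: remove (4,5)
Op 4: place BB@(3,3)
Op 5: place WB@(3,4)
Op 6: place BQ@(4,4)
Op 7: place WK@(0,1)
Op 8: place BN@(5,2)
Op 9: remove (0,1)
Per-piece attacks for B:
  BB@(3,3): attacks (4,4) (4,2) (5,1) (2,4) (1,5) (2,2) (1,1) (0,0) [ray(1,1) blocked at (4,4)]
  BQ@(4,4): attacks (4,5) (4,3) (4,2) (4,1) (4,0) (5,4) (3,4) (5,5) (5,3) (3,5) (3,3) [ray(-1,0) blocked at (3,4); ray(-1,-1) blocked at (3,3)]
  BN@(5,2): attacks (4,4) (3,3) (4,0) (3,1)
Union (19 distinct): (0,0) (1,1) (1,5) (2,2) (2,4) (3,1) (3,3) (3,4) (3,5) (4,0) (4,1) (4,2) (4,3) (4,4) (4,5) (5,1) (5,3) (5,4) (5,5)

Answer: 19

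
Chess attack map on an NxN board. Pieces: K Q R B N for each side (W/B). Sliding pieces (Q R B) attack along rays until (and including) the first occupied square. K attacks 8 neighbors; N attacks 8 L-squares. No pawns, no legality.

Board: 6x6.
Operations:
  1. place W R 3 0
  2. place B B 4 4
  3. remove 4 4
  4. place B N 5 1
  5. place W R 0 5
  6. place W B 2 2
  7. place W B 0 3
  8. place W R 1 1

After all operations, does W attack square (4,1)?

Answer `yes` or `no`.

Answer: yes

Derivation:
Op 1: place WR@(3,0)
Op 2: place BB@(4,4)
Op 3: remove (4,4)
Op 4: place BN@(5,1)
Op 5: place WR@(0,5)
Op 6: place WB@(2,2)
Op 7: place WB@(0,3)
Op 8: place WR@(1,1)
Per-piece attacks for W:
  WB@(0,3): attacks (1,4) (2,5) (1,2) (2,1) (3,0) [ray(1,-1) blocked at (3,0)]
  WR@(0,5): attacks (0,4) (0,3) (1,5) (2,5) (3,5) (4,5) (5,5) [ray(0,-1) blocked at (0,3)]
  WR@(1,1): attacks (1,2) (1,3) (1,4) (1,5) (1,0) (2,1) (3,1) (4,1) (5,1) (0,1) [ray(1,0) blocked at (5,1)]
  WB@(2,2): attacks (3,3) (4,4) (5,5) (3,1) (4,0) (1,3) (0,4) (1,1) [ray(-1,-1) blocked at (1,1)]
  WR@(3,0): attacks (3,1) (3,2) (3,3) (3,4) (3,5) (4,0) (5,0) (2,0) (1,0) (0,0)
W attacks (4,1): yes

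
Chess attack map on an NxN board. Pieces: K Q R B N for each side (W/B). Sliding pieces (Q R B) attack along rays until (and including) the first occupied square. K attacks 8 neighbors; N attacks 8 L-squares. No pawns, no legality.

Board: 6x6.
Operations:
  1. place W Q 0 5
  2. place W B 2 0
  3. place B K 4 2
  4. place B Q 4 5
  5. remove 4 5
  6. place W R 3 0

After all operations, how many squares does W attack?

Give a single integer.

Answer: 22

Derivation:
Op 1: place WQ@(0,5)
Op 2: place WB@(2,0)
Op 3: place BK@(4,2)
Op 4: place BQ@(4,5)
Op 5: remove (4,5)
Op 6: place WR@(3,0)
Per-piece attacks for W:
  WQ@(0,5): attacks (0,4) (0,3) (0,2) (0,1) (0,0) (1,5) (2,5) (3,5) (4,5) (5,5) (1,4) (2,3) (3,2) (4,1) (5,0)
  WB@(2,0): attacks (3,1) (4,2) (1,1) (0,2) [ray(1,1) blocked at (4,2)]
  WR@(3,0): attacks (3,1) (3,2) (3,3) (3,4) (3,5) (4,0) (5,0) (2,0) [ray(-1,0) blocked at (2,0)]
Union (22 distinct): (0,0) (0,1) (0,2) (0,3) (0,4) (1,1) (1,4) (1,5) (2,0) (2,3) (2,5) (3,1) (3,2) (3,3) (3,4) (3,5) (4,0) (4,1) (4,2) (4,5) (5,0) (5,5)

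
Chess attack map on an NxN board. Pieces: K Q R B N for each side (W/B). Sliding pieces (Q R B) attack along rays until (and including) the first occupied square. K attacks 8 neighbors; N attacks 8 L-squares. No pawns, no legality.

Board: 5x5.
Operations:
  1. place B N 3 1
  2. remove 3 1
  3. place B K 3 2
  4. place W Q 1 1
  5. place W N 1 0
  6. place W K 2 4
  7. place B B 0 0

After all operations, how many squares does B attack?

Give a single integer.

Op 1: place BN@(3,1)
Op 2: remove (3,1)
Op 3: place BK@(3,2)
Op 4: place WQ@(1,1)
Op 5: place WN@(1,0)
Op 6: place WK@(2,4)
Op 7: place BB@(0,0)
Per-piece attacks for B:
  BB@(0,0): attacks (1,1) [ray(1,1) blocked at (1,1)]
  BK@(3,2): attacks (3,3) (3,1) (4,2) (2,2) (4,3) (4,1) (2,3) (2,1)
Union (9 distinct): (1,1) (2,1) (2,2) (2,3) (3,1) (3,3) (4,1) (4,2) (4,3)

Answer: 9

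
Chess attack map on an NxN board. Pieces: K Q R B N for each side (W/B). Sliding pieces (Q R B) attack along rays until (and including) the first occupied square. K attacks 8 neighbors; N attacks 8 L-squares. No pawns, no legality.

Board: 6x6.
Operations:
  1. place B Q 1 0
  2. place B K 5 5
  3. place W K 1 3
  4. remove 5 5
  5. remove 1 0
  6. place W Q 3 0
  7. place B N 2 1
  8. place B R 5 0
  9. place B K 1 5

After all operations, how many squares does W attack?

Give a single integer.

Answer: 21

Derivation:
Op 1: place BQ@(1,0)
Op 2: place BK@(5,5)
Op 3: place WK@(1,3)
Op 4: remove (5,5)
Op 5: remove (1,0)
Op 6: place WQ@(3,0)
Op 7: place BN@(2,1)
Op 8: place BR@(5,0)
Op 9: place BK@(1,5)
Per-piece attacks for W:
  WK@(1,3): attacks (1,4) (1,2) (2,3) (0,3) (2,4) (2,2) (0,4) (0,2)
  WQ@(3,0): attacks (3,1) (3,2) (3,3) (3,4) (3,5) (4,0) (5,0) (2,0) (1,0) (0,0) (4,1) (5,2) (2,1) [ray(1,0) blocked at (5,0); ray(-1,1) blocked at (2,1)]
Union (21 distinct): (0,0) (0,2) (0,3) (0,4) (1,0) (1,2) (1,4) (2,0) (2,1) (2,2) (2,3) (2,4) (3,1) (3,2) (3,3) (3,4) (3,5) (4,0) (4,1) (5,0) (5,2)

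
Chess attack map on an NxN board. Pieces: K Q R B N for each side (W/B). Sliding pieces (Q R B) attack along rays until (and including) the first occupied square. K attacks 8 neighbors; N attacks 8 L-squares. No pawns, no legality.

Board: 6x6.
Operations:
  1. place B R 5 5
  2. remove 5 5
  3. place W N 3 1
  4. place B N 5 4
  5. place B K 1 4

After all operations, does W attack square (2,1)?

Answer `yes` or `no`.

Op 1: place BR@(5,5)
Op 2: remove (5,5)
Op 3: place WN@(3,1)
Op 4: place BN@(5,4)
Op 5: place BK@(1,4)
Per-piece attacks for W:
  WN@(3,1): attacks (4,3) (5,2) (2,3) (1,2) (5,0) (1,0)
W attacks (2,1): no

Answer: no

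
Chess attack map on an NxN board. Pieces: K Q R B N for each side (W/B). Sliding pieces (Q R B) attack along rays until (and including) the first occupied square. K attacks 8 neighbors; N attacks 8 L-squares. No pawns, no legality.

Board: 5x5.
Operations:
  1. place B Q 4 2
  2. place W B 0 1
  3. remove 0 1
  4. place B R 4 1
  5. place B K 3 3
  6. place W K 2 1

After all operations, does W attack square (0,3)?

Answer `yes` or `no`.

Answer: no

Derivation:
Op 1: place BQ@(4,2)
Op 2: place WB@(0,1)
Op 3: remove (0,1)
Op 4: place BR@(4,1)
Op 5: place BK@(3,3)
Op 6: place WK@(2,1)
Per-piece attacks for W:
  WK@(2,1): attacks (2,2) (2,0) (3,1) (1,1) (3,2) (3,0) (1,2) (1,0)
W attacks (0,3): no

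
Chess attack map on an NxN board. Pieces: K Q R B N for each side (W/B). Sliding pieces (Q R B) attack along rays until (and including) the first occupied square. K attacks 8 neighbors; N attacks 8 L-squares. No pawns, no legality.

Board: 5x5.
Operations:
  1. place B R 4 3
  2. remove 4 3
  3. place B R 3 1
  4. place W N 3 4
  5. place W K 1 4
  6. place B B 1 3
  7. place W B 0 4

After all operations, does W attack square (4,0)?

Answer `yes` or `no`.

Answer: no

Derivation:
Op 1: place BR@(4,3)
Op 2: remove (4,3)
Op 3: place BR@(3,1)
Op 4: place WN@(3,4)
Op 5: place WK@(1,4)
Op 6: place BB@(1,3)
Op 7: place WB@(0,4)
Per-piece attacks for W:
  WB@(0,4): attacks (1,3) [ray(1,-1) blocked at (1,3)]
  WK@(1,4): attacks (1,3) (2,4) (0,4) (2,3) (0,3)
  WN@(3,4): attacks (4,2) (2,2) (1,3)
W attacks (4,0): no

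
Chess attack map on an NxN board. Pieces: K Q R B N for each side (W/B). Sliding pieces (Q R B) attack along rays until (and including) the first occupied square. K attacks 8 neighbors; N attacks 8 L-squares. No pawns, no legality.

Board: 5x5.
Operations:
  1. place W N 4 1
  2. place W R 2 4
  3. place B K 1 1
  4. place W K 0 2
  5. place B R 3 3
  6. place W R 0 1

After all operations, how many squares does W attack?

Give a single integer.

Op 1: place WN@(4,1)
Op 2: place WR@(2,4)
Op 3: place BK@(1,1)
Op 4: place WK@(0,2)
Op 5: place BR@(3,3)
Op 6: place WR@(0,1)
Per-piece attacks for W:
  WR@(0,1): attacks (0,2) (0,0) (1,1) [ray(0,1) blocked at (0,2); ray(1,0) blocked at (1,1)]
  WK@(0,2): attacks (0,3) (0,1) (1,2) (1,3) (1,1)
  WR@(2,4): attacks (2,3) (2,2) (2,1) (2,0) (3,4) (4,4) (1,4) (0,4)
  WN@(4,1): attacks (3,3) (2,2) (2,0)
Union (16 distinct): (0,0) (0,1) (0,2) (0,3) (0,4) (1,1) (1,2) (1,3) (1,4) (2,0) (2,1) (2,2) (2,3) (3,3) (3,4) (4,4)

Answer: 16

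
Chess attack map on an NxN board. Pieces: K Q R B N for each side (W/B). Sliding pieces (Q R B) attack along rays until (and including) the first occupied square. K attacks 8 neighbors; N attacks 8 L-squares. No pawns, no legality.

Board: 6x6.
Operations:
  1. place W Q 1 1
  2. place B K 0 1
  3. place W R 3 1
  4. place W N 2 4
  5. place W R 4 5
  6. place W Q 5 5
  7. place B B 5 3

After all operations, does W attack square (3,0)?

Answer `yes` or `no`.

Answer: yes

Derivation:
Op 1: place WQ@(1,1)
Op 2: place BK@(0,1)
Op 3: place WR@(3,1)
Op 4: place WN@(2,4)
Op 5: place WR@(4,5)
Op 6: place WQ@(5,5)
Op 7: place BB@(5,3)
Per-piece attacks for W:
  WQ@(1,1): attacks (1,2) (1,3) (1,4) (1,5) (1,0) (2,1) (3,1) (0,1) (2,2) (3,3) (4,4) (5,5) (2,0) (0,2) (0,0) [ray(1,0) blocked at (3,1); ray(-1,0) blocked at (0,1); ray(1,1) blocked at (5,5)]
  WN@(2,4): attacks (4,5) (0,5) (3,2) (4,3) (1,2) (0,3)
  WR@(3,1): attacks (3,2) (3,3) (3,4) (3,5) (3,0) (4,1) (5,1) (2,1) (1,1) [ray(-1,0) blocked at (1,1)]
  WR@(4,5): attacks (4,4) (4,3) (4,2) (4,1) (4,0) (5,5) (3,5) (2,5) (1,5) (0,5) [ray(1,0) blocked at (5,5)]
  WQ@(5,5): attacks (5,4) (5,3) (4,5) (4,4) (3,3) (2,2) (1,1) [ray(0,-1) blocked at (5,3); ray(-1,0) blocked at (4,5); ray(-1,-1) blocked at (1,1)]
W attacks (3,0): yes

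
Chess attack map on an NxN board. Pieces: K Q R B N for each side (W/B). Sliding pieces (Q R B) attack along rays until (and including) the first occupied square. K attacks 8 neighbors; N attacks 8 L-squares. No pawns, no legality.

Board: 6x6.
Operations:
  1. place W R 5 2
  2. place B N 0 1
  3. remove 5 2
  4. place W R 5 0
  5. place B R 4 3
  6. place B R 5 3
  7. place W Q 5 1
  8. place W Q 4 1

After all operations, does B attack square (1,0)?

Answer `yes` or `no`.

Answer: no

Derivation:
Op 1: place WR@(5,2)
Op 2: place BN@(0,1)
Op 3: remove (5,2)
Op 4: place WR@(5,0)
Op 5: place BR@(4,3)
Op 6: place BR@(5,3)
Op 7: place WQ@(5,1)
Op 8: place WQ@(4,1)
Per-piece attacks for B:
  BN@(0,1): attacks (1,3) (2,2) (2,0)
  BR@(4,3): attacks (4,4) (4,5) (4,2) (4,1) (5,3) (3,3) (2,3) (1,3) (0,3) [ray(0,-1) blocked at (4,1); ray(1,0) blocked at (5,3)]
  BR@(5,3): attacks (5,4) (5,5) (5,2) (5,1) (4,3) [ray(0,-1) blocked at (5,1); ray(-1,0) blocked at (4,3)]
B attacks (1,0): no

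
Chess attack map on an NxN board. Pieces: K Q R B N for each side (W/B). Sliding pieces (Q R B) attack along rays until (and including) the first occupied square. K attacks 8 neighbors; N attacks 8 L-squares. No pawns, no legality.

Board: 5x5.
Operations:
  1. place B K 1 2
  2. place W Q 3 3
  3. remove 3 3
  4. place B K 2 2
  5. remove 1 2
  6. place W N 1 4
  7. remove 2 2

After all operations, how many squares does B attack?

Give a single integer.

Answer: 0

Derivation:
Op 1: place BK@(1,2)
Op 2: place WQ@(3,3)
Op 3: remove (3,3)
Op 4: place BK@(2,2)
Op 5: remove (1,2)
Op 6: place WN@(1,4)
Op 7: remove (2,2)
Per-piece attacks for B:
Union (0 distinct): (none)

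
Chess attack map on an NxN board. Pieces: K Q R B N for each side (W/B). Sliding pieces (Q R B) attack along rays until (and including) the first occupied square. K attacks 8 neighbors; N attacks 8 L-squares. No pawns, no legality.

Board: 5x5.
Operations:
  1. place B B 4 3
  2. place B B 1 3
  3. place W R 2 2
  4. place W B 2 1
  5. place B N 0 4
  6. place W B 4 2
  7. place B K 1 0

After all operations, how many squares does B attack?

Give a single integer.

Op 1: place BB@(4,3)
Op 2: place BB@(1,3)
Op 3: place WR@(2,2)
Op 4: place WB@(2,1)
Op 5: place BN@(0,4)
Op 6: place WB@(4,2)
Op 7: place BK@(1,0)
Per-piece attacks for B:
  BN@(0,4): attacks (1,2) (2,3)
  BK@(1,0): attacks (1,1) (2,0) (0,0) (2,1) (0,1)
  BB@(1,3): attacks (2,4) (2,2) (0,4) (0,2) [ray(1,-1) blocked at (2,2); ray(-1,1) blocked at (0,4)]
  BB@(4,3): attacks (3,4) (3,2) (2,1) [ray(-1,-1) blocked at (2,1)]
Union (13 distinct): (0,0) (0,1) (0,2) (0,4) (1,1) (1,2) (2,0) (2,1) (2,2) (2,3) (2,4) (3,2) (3,4)

Answer: 13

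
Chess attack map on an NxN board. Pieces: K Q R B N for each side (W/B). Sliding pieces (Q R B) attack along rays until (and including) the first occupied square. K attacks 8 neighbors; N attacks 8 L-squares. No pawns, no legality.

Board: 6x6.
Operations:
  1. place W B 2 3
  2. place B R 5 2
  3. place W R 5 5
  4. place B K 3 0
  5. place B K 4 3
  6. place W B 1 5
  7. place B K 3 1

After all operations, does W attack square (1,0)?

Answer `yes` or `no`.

Op 1: place WB@(2,3)
Op 2: place BR@(5,2)
Op 3: place WR@(5,5)
Op 4: place BK@(3,0)
Op 5: place BK@(4,3)
Op 6: place WB@(1,5)
Op 7: place BK@(3,1)
Per-piece attacks for W:
  WB@(1,5): attacks (2,4) (3,3) (4,2) (5,1) (0,4)
  WB@(2,3): attacks (3,4) (4,5) (3,2) (4,1) (5,0) (1,4) (0,5) (1,2) (0,1)
  WR@(5,5): attacks (5,4) (5,3) (5,2) (4,5) (3,5) (2,5) (1,5) [ray(0,-1) blocked at (5,2); ray(-1,0) blocked at (1,5)]
W attacks (1,0): no

Answer: no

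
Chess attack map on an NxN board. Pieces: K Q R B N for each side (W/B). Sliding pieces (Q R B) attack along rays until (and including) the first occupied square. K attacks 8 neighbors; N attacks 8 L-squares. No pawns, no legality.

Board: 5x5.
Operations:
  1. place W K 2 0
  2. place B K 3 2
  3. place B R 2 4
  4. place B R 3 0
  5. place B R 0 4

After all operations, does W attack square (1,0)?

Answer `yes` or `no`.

Answer: yes

Derivation:
Op 1: place WK@(2,0)
Op 2: place BK@(3,2)
Op 3: place BR@(2,4)
Op 4: place BR@(3,0)
Op 5: place BR@(0,4)
Per-piece attacks for W:
  WK@(2,0): attacks (2,1) (3,0) (1,0) (3,1) (1,1)
W attacks (1,0): yes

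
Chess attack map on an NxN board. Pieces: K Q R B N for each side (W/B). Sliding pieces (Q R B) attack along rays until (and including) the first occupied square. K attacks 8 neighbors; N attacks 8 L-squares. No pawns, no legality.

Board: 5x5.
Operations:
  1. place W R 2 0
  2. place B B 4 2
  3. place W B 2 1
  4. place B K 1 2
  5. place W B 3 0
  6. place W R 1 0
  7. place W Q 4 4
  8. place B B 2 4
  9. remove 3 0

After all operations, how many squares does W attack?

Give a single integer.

Answer: 15

Derivation:
Op 1: place WR@(2,0)
Op 2: place BB@(4,2)
Op 3: place WB@(2,1)
Op 4: place BK@(1,2)
Op 5: place WB@(3,0)
Op 6: place WR@(1,0)
Op 7: place WQ@(4,4)
Op 8: place BB@(2,4)
Op 9: remove (3,0)
Per-piece attacks for W:
  WR@(1,0): attacks (1,1) (1,2) (2,0) (0,0) [ray(0,1) blocked at (1,2); ray(1,0) blocked at (2,0)]
  WR@(2,0): attacks (2,1) (3,0) (4,0) (1,0) [ray(0,1) blocked at (2,1); ray(-1,0) blocked at (1,0)]
  WB@(2,1): attacks (3,2) (4,3) (3,0) (1,2) (1,0) [ray(-1,1) blocked at (1,2); ray(-1,-1) blocked at (1,0)]
  WQ@(4,4): attacks (4,3) (4,2) (3,4) (2,4) (3,3) (2,2) (1,1) (0,0) [ray(0,-1) blocked at (4,2); ray(-1,0) blocked at (2,4)]
Union (15 distinct): (0,0) (1,0) (1,1) (1,2) (2,0) (2,1) (2,2) (2,4) (3,0) (3,2) (3,3) (3,4) (4,0) (4,2) (4,3)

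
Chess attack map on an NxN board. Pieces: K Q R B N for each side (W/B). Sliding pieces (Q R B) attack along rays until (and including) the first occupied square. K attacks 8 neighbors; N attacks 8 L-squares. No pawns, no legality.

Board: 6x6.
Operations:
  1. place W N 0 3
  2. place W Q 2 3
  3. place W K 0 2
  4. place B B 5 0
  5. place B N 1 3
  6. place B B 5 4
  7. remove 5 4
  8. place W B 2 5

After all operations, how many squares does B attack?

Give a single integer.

Answer: 8

Derivation:
Op 1: place WN@(0,3)
Op 2: place WQ@(2,3)
Op 3: place WK@(0,2)
Op 4: place BB@(5,0)
Op 5: place BN@(1,3)
Op 6: place BB@(5,4)
Op 7: remove (5,4)
Op 8: place WB@(2,5)
Per-piece attacks for B:
  BN@(1,3): attacks (2,5) (3,4) (0,5) (2,1) (3,2) (0,1)
  BB@(5,0): attacks (4,1) (3,2) (2,3) [ray(-1,1) blocked at (2,3)]
Union (8 distinct): (0,1) (0,5) (2,1) (2,3) (2,5) (3,2) (3,4) (4,1)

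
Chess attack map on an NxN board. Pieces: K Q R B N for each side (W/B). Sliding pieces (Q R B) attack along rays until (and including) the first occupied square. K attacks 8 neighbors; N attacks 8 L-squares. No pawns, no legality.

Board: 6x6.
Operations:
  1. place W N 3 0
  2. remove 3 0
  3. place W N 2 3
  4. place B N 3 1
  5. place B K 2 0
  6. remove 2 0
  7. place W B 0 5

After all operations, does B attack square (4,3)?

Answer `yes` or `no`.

Answer: yes

Derivation:
Op 1: place WN@(3,0)
Op 2: remove (3,0)
Op 3: place WN@(2,3)
Op 4: place BN@(3,1)
Op 5: place BK@(2,0)
Op 6: remove (2,0)
Op 7: place WB@(0,5)
Per-piece attacks for B:
  BN@(3,1): attacks (4,3) (5,2) (2,3) (1,2) (5,0) (1,0)
B attacks (4,3): yes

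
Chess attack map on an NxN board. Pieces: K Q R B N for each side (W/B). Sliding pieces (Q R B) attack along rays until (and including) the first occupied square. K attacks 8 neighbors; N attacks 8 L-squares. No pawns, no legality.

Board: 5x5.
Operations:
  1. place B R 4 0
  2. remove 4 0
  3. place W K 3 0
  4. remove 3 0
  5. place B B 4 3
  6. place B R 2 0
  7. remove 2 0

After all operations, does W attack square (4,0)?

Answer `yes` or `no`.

Answer: no

Derivation:
Op 1: place BR@(4,0)
Op 2: remove (4,0)
Op 3: place WK@(3,0)
Op 4: remove (3,0)
Op 5: place BB@(4,3)
Op 6: place BR@(2,0)
Op 7: remove (2,0)
Per-piece attacks for W:
W attacks (4,0): no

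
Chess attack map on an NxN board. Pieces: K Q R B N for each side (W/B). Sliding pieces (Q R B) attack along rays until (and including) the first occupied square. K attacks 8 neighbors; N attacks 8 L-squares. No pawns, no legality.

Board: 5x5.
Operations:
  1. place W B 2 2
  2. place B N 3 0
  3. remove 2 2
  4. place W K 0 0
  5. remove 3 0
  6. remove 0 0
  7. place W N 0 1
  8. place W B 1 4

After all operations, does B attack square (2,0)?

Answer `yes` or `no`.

Op 1: place WB@(2,2)
Op 2: place BN@(3,0)
Op 3: remove (2,2)
Op 4: place WK@(0,0)
Op 5: remove (3,0)
Op 6: remove (0,0)
Op 7: place WN@(0,1)
Op 8: place WB@(1,4)
Per-piece attacks for B:
B attacks (2,0): no

Answer: no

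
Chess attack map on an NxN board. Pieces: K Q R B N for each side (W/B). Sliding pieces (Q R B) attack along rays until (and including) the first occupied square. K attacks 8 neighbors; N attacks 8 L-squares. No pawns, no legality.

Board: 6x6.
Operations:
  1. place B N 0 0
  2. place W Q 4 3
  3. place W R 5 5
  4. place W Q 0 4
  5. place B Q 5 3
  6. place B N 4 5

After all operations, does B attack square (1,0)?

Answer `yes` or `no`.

Answer: no

Derivation:
Op 1: place BN@(0,0)
Op 2: place WQ@(4,3)
Op 3: place WR@(5,5)
Op 4: place WQ@(0,4)
Op 5: place BQ@(5,3)
Op 6: place BN@(4,5)
Per-piece attacks for B:
  BN@(0,0): attacks (1,2) (2,1)
  BN@(4,5): attacks (5,3) (3,3) (2,4)
  BQ@(5,3): attacks (5,4) (5,5) (5,2) (5,1) (5,0) (4,3) (4,4) (3,5) (4,2) (3,1) (2,0) [ray(0,1) blocked at (5,5); ray(-1,0) blocked at (4,3)]
B attacks (1,0): no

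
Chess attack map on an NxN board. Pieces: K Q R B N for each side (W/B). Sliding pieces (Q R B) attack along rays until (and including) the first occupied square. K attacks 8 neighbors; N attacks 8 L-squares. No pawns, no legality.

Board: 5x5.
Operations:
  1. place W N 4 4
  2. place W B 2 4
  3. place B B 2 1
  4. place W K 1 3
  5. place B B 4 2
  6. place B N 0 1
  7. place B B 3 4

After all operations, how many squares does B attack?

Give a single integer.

Op 1: place WN@(4,4)
Op 2: place WB@(2,4)
Op 3: place BB@(2,1)
Op 4: place WK@(1,3)
Op 5: place BB@(4,2)
Op 6: place BN@(0,1)
Op 7: place BB@(3,4)
Per-piece attacks for B:
  BN@(0,1): attacks (1,3) (2,2) (2,0)
  BB@(2,1): attacks (3,2) (4,3) (3,0) (1,2) (0,3) (1,0)
  BB@(3,4): attacks (4,3) (2,3) (1,2) (0,1) [ray(-1,-1) blocked at (0,1)]
  BB@(4,2): attacks (3,3) (2,4) (3,1) (2,0) [ray(-1,1) blocked at (2,4)]
Union (14 distinct): (0,1) (0,3) (1,0) (1,2) (1,3) (2,0) (2,2) (2,3) (2,4) (3,0) (3,1) (3,2) (3,3) (4,3)

Answer: 14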